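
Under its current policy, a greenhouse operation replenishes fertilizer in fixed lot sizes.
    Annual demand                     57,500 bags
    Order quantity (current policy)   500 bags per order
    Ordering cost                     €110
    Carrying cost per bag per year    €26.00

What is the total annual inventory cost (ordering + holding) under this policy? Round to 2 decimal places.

€19,150.00

Ordering: D/Q × S = 57,500/500 × €110 = €12,650.00
Holding:  Q/2 × H = 500/2 × €26 = €6,500.00
Total = €12,650.00 + €6,500.00 = €19,150.00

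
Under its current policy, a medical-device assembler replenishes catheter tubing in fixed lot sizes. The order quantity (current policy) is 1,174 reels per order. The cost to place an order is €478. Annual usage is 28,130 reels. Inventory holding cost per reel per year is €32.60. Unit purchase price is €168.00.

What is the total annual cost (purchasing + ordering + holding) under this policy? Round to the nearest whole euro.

€4,756,429

Orders/yr = 28,130/1,174 = 23.961; ordering cost = 23.961 × €478 = €11,453.27
Average inventory = 1,174/2 = 587; holding cost = 587 × €32.6 = €19,136.20
Purchase cost = D·C = 28,130 × 168 = €4,725,840.00
Total = €11,453.27 + €19,136.20 + €4,725,840.00 = €4,756,429.47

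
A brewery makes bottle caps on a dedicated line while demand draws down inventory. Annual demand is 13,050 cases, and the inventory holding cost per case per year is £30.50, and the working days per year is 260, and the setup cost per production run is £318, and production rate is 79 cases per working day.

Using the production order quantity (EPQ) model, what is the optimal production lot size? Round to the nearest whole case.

Daily demand d = 13,050/260 = 50.192; p = 79; 1 − d/p = 0.36465
EPQ = √(2DS / (H(1 − d/p)))
    = √(2 × 13,050 × 318 / (30.5 × 0.36465)) ≈ 863.86

864 cases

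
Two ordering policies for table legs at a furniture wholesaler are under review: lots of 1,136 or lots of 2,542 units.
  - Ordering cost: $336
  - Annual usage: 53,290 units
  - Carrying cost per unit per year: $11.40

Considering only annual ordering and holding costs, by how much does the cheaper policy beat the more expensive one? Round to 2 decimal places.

$703.79

TC(Q) = (D/Q)S + (Q/2)H
TC(1,136) = (53,290/1,136)×336 + (1,136/2)×11.4 = $22,237.03
TC(2,542) = (53,290/2,542)×336 + (2,542/2)×11.4 = $21,533.24
|ΔTC| = |$22,237.03 − $21,533.24| = $703.79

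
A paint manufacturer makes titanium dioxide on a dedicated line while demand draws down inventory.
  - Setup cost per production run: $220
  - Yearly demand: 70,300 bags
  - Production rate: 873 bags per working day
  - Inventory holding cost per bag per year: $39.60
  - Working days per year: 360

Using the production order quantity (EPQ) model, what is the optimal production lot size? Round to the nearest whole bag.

1,003 bags

Daily demand d = 70,300/360 = 195.278; p = 873; 1 − d/p = 0.77631
EPQ = √(2DS / (H(1 − d/p)))
    = √(2 × 70,300 × 220 / (39.6 × 0.77631)) ≈ 1,003.08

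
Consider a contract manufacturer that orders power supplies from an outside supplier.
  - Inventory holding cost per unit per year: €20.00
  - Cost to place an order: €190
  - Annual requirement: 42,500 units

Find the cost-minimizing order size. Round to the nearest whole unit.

Q* = √(2·D·S / H) = √(2·42,500·190 / 20) = √807,500.0 ≈ 898.61

899 units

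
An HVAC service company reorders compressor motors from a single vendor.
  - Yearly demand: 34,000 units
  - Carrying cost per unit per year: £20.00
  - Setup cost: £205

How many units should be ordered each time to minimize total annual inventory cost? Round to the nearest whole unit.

Optimal lot size Q* = (2 × 34,000 × £205 / £20)^½ ≈ 834.87

835 units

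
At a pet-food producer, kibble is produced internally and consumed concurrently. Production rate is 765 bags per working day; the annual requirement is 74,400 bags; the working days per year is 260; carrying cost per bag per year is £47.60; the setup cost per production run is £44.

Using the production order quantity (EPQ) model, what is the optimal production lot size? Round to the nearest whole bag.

d = 74,400/260 = 286.1538 bags/day;  effective holding cost H(1 − d/p) = 47.6·(1 − 286.1538/765) = 29.79487
Q* = √(2DS / H_eff) = √(2·74,400·44 / 29.79487) ≈ 468.77

469 bags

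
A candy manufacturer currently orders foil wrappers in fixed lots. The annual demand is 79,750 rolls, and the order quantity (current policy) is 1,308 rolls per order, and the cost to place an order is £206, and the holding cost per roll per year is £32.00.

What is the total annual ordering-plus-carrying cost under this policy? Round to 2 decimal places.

£33,488.02

Orders/yr = 79,750/1,308 = 60.971; ordering cost = 60.971 × £206 = £12,560.02
Average inventory = 1,308/2 = 654; holding cost = 654 × £32 = £20,928.00
Total = £12,560.02 + £20,928.00 = £33,488.02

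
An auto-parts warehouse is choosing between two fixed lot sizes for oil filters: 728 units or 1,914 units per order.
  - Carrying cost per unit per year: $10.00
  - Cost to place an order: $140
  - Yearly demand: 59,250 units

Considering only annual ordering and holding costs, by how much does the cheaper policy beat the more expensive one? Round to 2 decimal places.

$1,130.37

TC(Q) = (D/Q)S + (Q/2)H
TC(728) = (59,250/728)×140 + (728/2)×10 = $15,034.23
TC(1,914) = (59,250/1,914)×140 + (1,914/2)×10 = $13,903.86
|ΔTC| = |$15,034.23 − $13,903.86| = $1,130.37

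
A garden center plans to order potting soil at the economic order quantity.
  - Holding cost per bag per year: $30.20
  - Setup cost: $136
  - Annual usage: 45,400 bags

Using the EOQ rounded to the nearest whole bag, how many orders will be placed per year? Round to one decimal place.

71.0 orders per year

2DS/H = 2·45,400·136/30.2 = 408,900.66
EOQ = √408,900.66 ≈ 639.45 → Q = 639
Orders per year = D/Q = 45,400 / 639 = 71.049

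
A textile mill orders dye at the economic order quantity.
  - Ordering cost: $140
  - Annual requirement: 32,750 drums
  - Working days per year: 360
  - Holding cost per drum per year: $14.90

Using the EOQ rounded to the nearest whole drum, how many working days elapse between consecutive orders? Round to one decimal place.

Q* = √(2·D·S / H) = √(2·32,750·140 / 14.9) = √615,436.2 ≈ 784.50 → Q = 784 drums
Days between orders = 360 / (D/Q) = 360 / 41.773 ≈ 8.618

8.6 days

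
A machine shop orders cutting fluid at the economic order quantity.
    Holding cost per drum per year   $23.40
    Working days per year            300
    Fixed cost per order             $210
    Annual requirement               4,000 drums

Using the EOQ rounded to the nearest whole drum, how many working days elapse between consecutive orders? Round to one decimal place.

20.1 days

2DS/H = 2·4,000·210/23.4 = 71,794.87
EOQ = √71,794.87 ≈ 267.95 → Q = 268 drums
Days between orders = 300 / (D/Q) = 300 / 14.925 ≈ 20.100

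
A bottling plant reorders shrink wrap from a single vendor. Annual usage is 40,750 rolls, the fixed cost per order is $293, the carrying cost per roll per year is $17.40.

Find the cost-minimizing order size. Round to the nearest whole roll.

2DS/H = 2·40,750·293/17.4 = 1,372,385.06
EOQ = √1,372,385.06 ≈ 1,171.49

1,171 rolls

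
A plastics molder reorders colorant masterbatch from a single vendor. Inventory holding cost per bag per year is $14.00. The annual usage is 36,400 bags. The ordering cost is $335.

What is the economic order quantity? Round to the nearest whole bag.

1,320 bags

2DS/H = 2·36,400·335/14 = 1,742,000.00
EOQ = √1,742,000.00 ≈ 1,319.85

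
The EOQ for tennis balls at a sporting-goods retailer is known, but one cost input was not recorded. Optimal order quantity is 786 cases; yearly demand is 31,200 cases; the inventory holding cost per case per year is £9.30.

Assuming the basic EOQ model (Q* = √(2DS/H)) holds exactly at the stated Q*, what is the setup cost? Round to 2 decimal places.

£92.08

From Q* = √(2DS/H) ⇒ Q*² = 2DS/H.
S = Q²H / (2D) = 786² × 9.3 / (2 × 31,200) = 92.0754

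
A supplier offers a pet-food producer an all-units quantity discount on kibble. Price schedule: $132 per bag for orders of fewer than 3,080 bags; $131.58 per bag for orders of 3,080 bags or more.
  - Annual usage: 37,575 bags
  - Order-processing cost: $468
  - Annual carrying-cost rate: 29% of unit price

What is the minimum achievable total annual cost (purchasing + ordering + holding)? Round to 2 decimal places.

$4,996,592.17

H₁ = 29%×$132 = $38.2800;  H₂ = 29%×$131.58 = $38.1582
EOQ₁ = √(2×37,575×468/38.2800) = 958.52  (< 3,080, feasible at tier 1)
EOQ₂ = √(2×37,575×468/38.1582) = 960.05  (< 3,080 → use Q = 3,080 at tier-2 price)
TC(tier 1 (EOQ₁), Q≈958.5) = $4,996,592.17
TC(tier 2, Q≈3,080.0) = $5,008,591.58
Minimum at tier 1 (EOQ₁): $4,996,592.17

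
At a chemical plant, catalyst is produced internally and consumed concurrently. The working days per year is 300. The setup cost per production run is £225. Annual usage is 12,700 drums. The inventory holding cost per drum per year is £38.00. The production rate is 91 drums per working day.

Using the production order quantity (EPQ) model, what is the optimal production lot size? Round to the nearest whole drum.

d = 12,700/300 = 42.3333 drums/day;  effective holding cost H(1 − d/p) = 38·(1 − 42.3333/91) = 20.32234
Q* = √(2DS / H_eff) = √(2·12,700·225 / 20.32234) ≈ 530.30

530 drums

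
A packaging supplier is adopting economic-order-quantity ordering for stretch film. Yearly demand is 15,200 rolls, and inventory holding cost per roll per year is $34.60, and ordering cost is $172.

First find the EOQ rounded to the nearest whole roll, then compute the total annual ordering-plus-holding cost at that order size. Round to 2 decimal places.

$13,450.52

EOQ = √(2DS/H) = √(2 × 15,200 × 172 / 34.6)
    = √(151,121.39) ≈ 388.74 → Q = 389 rolls
Ordering: D/Q × S = 15,200/389 × $172 = $6,720.82
Holding:  Q/2 × H = 389/2 × $34.6 = $6,729.70
Total = $6,720.82 + $6,729.70 = $13,450.52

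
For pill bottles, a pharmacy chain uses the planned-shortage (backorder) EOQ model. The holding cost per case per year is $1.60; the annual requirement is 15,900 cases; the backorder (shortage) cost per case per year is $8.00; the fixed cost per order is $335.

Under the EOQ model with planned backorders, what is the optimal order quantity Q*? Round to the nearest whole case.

2,827 cases

Q* = √(2DS/H) · √((H + b)/b)
   = √(2 × 15,900 × 335 / 1.6) · √((1.6 + 8) / 8)
   = 2,580.334 × 1.0954 ≈ 2,826.61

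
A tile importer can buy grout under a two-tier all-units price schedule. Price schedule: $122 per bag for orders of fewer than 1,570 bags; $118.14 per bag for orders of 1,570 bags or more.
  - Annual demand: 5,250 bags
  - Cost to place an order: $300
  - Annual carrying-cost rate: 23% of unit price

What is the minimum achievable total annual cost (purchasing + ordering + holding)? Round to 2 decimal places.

H₁ = 23%×$122 = $28.0600;  H₂ = 23%×$118.14 = $27.1722
EOQ₁ = √(2×5,250×300/28.0600) = 335.05  (< 1,570, feasible at tier 1)
EOQ₂ = √(2×5,250×300/27.1722) = 340.48  (< 1,570 → use Q = 1,570 at tier-2 price)
TC(tier 1 (EOQ₁), Q≈335.1) = $649,901.54
TC(tier 2, Q≈1,570.0) = $642,568.36
Minimum at tier 2: $642,568.36

$642,568.36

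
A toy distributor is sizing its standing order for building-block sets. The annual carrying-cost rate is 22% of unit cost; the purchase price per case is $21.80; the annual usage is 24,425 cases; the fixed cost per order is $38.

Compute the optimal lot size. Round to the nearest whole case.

622 cases

Carrying cost H = $21.8 × 22% = $4.7960/case/yr
Q* = √(2·D·S / H) = √(2·24,425·38 / 4.796) = √387,051.7 ≈ 622.13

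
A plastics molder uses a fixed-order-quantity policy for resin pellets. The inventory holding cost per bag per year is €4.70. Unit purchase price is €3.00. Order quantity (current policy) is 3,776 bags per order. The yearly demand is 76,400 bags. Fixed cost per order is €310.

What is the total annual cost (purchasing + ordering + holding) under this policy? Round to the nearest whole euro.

€244,346

Annual ordering cost = (D/Q)·S = (76,400/3,776) × 310 = €6,272.25
Annual holding cost  = (Q/2)·H = (3,776/2) × 4.7 = €8,873.60
Purchase cost = D·C = 76,400 × 3 = €229,200.00
Total = €6,272.25 + €8,873.60 + €229,200.00 = €244,345.85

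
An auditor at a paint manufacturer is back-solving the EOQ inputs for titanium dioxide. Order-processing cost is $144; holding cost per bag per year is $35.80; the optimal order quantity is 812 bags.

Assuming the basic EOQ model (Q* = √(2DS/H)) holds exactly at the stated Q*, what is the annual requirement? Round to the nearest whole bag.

EOQ relation: Q² = 2DS/H, so rearrange for the unknown.
D = Q²H / (2S) = 812² × 35.8 / (2 × 144) = 81,960.12

81,960 bags per year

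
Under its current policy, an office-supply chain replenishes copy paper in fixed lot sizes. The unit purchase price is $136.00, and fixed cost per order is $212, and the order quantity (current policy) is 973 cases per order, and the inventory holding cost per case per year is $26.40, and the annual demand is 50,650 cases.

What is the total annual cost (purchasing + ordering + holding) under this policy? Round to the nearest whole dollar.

Ordering: D/Q × S = 50,650/973 × $212 = $11,035.77
Holding:  Q/2 × H = 973/2 × $26.4 = $12,843.60
Purchase cost = D·C = 50,650 × 136 = $6,888,400.00
Total = $11,035.77 + $12,843.60 + $6,888,400.00 = $6,912,279.37

$6,912,279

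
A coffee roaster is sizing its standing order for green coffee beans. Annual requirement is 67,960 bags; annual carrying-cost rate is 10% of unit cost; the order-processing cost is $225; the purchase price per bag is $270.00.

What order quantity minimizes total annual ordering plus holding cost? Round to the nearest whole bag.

1,064 bags

Carrying cost H = $270 × 10% = $27.0000/bag/yr
Q* = √(2·D·S / H) = √(2·67,960·225 / 27) = √1,132,666.7 ≈ 1,064.27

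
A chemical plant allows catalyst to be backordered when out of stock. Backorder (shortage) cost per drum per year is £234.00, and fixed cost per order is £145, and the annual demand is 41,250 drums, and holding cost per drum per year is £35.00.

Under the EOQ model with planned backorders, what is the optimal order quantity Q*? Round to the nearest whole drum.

627 drums

Q* = √(2DS/H) · √((H + b)/b)
   = √(2 × 41,250 × 145 / 35) · √((35 + 234) / 234)
   = 584.624 × 1.0722 ≈ 626.82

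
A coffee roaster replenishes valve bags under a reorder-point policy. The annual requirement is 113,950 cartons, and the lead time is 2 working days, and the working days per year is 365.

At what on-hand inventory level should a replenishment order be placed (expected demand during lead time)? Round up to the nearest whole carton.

Daily demand d = 113,950 / 365 = 312.192 cartons/day
Demand during lead time = 312.192 × 2 = 624.38
Reorder point = 624.38 → round up

625 cartons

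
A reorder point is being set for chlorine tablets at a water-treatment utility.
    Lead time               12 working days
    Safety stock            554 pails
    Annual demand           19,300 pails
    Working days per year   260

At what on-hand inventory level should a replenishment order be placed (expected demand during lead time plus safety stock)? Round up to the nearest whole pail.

Daily demand d = 19,300 / 260 = 74.231 pails/day
Demand during lead time = 74.231 × 12 = 890.77
Reorder point = 890.77 + 554 = 1,444.77 → round up

1,445 pails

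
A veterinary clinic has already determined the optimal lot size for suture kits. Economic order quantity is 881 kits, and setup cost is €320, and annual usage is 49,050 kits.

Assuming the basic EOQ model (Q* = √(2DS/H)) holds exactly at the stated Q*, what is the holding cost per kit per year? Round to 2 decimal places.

Since Q* = (2DS/H)^½, squaring gives Q*²·H = 2DS.
H = 2DS / Q² = 2 × 49,050 × 320 / 881² = 40.4452

€40.45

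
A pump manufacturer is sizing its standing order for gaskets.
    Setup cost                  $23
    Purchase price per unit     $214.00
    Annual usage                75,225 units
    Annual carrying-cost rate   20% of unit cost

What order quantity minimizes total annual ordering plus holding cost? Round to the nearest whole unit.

284 units

Holding cost per unit per year: H = 20% × $214 = $42.8000
2DS/H = 2·75,225·23/42.8 = 80,849.30
EOQ = √80,849.30 ≈ 284.34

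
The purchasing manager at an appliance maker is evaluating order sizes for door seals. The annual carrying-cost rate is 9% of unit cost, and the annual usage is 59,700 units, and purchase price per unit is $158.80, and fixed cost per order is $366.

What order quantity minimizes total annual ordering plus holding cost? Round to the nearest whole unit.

H = i·C = 0.09 × $158.8 = $14.2920 per unit-year
EOQ = √(2DS/H) = √(2 × 59,700 × 366 / 14.292)
    = √(3,057,682.62) ≈ 1,748.62

1,749 units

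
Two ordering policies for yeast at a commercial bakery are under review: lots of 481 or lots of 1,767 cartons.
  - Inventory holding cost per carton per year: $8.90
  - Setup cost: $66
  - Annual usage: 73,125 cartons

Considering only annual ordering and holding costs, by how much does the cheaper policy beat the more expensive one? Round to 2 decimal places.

Annual cost at Q: ordering D·S/Q plus holding Q·H/2.
TC(481) = (73,125/481)×66 + (481/2)×8.9 = $12,174.23
TC(1,767) = (73,125/1,767)×66 + (1,767/2)×8.9 = $10,594.47
Cheaper: Q = 1,767.  Difference = $1,579.76

$1,579.76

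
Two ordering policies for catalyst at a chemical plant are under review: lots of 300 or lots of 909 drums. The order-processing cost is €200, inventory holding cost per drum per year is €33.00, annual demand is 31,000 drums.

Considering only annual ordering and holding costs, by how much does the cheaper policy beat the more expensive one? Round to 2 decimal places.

€3,797.48

TC(Q) = (D/Q)S + (Q/2)H
TC(300) = (31,000/300)×200 + (300/2)×33 = €25,616.67
TC(909) = (31,000/909)×200 + (909/2)×33 = €21,819.18
|ΔTC| = |€25,616.67 − €21,819.18| = €3,797.48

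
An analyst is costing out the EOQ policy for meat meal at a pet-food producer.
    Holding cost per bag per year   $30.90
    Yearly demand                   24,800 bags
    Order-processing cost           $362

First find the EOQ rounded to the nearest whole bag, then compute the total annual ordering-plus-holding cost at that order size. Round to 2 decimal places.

2DS/H = 2·24,800·362/30.9 = 581,074.43
EOQ = √581,074.43 ≈ 762.28 → Q = 762 bags
Annual ordering cost = (D/Q)·S = (24,800/762) × 362 = $11,781.63
Annual holding cost  = (Q/2)·H = (762/2) × 30.9 = $11,772.90
Total = $11,781.63 + $11,772.90 = $23,554.53

$23,554.53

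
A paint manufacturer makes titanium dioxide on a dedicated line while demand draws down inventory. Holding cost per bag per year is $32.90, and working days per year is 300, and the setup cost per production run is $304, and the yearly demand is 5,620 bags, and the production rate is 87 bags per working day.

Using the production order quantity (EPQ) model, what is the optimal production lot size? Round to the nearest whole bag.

d = 5,620/300 = 18.7333 bags/day;  effective holding cost H(1 − d/p) = 32.9·(1 − 18.7333/87) = 25.81579
Q* = √(2DS / H_eff) = √(2·5,620·304 / 25.81579) ≈ 363.81

364 bags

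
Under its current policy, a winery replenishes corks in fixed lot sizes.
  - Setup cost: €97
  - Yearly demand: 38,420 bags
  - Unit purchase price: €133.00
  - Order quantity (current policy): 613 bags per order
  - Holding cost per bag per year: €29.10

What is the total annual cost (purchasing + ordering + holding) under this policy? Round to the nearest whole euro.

€5,124,859

Annual ordering cost = (D/Q)·S = (38,420/613) × 97 = €6,079.51
Annual holding cost  = (Q/2)·H = (613/2) × 29.1 = €8,919.15
Purchase cost = D·C = 38,420 × 133 = €5,109,860.00
Total = €6,079.51 + €8,919.15 + €5,109,860.00 = €5,124,858.66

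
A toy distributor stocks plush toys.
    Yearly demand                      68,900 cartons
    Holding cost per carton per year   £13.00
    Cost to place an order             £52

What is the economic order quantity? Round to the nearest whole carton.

EOQ = √(2DS/H) = √(2 × 68,900 × 52 / 13)
    = √(551,200.00) ≈ 742.43

742 cartons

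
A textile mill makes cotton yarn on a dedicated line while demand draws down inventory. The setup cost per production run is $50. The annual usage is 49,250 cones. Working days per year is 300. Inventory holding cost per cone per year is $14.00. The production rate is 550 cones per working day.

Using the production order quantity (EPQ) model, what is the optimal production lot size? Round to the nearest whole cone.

708 cones

Daily demand d = 49,250/300 = 164.167; p = 550; 1 − d/p = 0.70152
EPQ = √(2DS / (H(1 − d/p)))
    = √(2 × 49,250 × 50 / (14 × 0.70152)) ≈ 708.14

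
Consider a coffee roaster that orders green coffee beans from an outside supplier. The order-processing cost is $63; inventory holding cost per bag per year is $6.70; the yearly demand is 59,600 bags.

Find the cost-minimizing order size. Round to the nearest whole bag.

Optimal lot size Q* = (2 × 59,600 × $63 / $6.7)^½ ≈ 1,058.70

1,059 bags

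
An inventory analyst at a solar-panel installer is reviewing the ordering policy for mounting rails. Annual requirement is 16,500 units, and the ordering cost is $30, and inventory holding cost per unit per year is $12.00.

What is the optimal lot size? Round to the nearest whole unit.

Optimal lot size Q* = (2 × 16,500 × $30 / $12)^½ ≈ 287.23

287 units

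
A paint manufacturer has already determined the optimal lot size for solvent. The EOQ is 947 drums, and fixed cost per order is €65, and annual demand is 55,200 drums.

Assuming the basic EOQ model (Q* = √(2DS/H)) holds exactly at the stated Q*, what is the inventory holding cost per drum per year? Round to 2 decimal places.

From Q* = √(2DS/H) ⇒ Q*² = 2DS/H.
H = 2DS / Q² = 2 × 55,200 × 65 / 947² = 8.0017

€8.00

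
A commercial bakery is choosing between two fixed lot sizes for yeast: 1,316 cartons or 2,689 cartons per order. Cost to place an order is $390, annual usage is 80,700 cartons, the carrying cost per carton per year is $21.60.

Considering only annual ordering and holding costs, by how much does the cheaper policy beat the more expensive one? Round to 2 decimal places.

$2,617.10

TC(Q) = (D/Q)S + (Q/2)H
TC(1,316) = (80,700/1,316)×390 + (1,316/2)×21.6 = $38,128.45
TC(2,689) = (80,700/2,689)×390 + (2,689/2)×21.6 = $40,745.55
|ΔTC| = |$38,128.45 − $40,745.55| = $2,617.10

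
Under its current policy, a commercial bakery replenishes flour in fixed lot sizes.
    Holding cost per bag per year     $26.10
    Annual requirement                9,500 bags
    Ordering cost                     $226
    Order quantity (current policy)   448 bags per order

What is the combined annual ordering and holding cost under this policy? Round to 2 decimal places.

$10,638.81

Orders/yr = 9,500/448 = 21.205; ordering cost = 21.205 × $226 = $4,792.41
Average inventory = 448/2 = 224; holding cost = 224 × $26.1 = $5,846.40
Total = $4,792.41 + $5,846.40 = $10,638.81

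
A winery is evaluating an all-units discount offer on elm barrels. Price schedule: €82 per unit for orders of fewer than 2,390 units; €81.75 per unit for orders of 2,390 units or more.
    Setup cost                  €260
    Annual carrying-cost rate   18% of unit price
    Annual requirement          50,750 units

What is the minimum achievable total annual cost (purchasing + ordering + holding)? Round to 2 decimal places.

H₁ = 18%×€82 = €14.7600;  H₂ = 18%×€81.75 = €14.7150
EOQ₁ = √(2×50,750×260/14.7600) = 1,337.14  (< 2,390, feasible at tier 1)
EOQ₂ = √(2×50,750×260/14.7150) = 1,339.18  (< 2,390 → use Q = 2,390 at tier-2 price)
TC(tier 1 (EOQ₁), Q≈1,337.1) = €4,181,236.17
TC(tier 2, Q≈2,390.0) = €4,171,917.85
Minimum at tier 2: €4,171,917.85

€4,171,917.85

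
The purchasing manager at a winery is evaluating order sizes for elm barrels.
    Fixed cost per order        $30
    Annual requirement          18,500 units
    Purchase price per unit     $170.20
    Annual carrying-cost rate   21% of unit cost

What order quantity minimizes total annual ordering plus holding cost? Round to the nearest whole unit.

176 units

Holding cost per unit per year: H = 21% × $170.2 = $35.7420
Q* = √(2·D·S / H) = √(2·18,500·30 / 35.742) = √31,055.9 ≈ 176.23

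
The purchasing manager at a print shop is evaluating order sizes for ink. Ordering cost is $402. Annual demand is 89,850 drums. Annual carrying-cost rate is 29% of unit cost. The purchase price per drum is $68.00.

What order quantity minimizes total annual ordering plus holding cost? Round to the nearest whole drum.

Holding cost per drum per year: H = 29% × $68 = $19.7200
2DS/H = 2·89,850·402/19.72 = 3,663,255.58
EOQ = √3,663,255.58 ≈ 1,913.96

1,914 drums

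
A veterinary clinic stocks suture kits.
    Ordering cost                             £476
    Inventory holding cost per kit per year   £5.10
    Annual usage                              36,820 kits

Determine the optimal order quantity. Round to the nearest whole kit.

2DS/H = 2·36,820·476/5.1 = 6,873,066.67
EOQ = √6,873,066.67 ≈ 2,621.65

2,622 kits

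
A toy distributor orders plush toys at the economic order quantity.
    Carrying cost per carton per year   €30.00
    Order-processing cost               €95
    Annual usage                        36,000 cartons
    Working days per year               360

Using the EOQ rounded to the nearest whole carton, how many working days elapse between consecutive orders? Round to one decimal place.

Optimal lot size Q* = (2 × 36,000 × €95 / €30)^½ ≈ 477.49 → Q = 477 cartons
Cycle time = (working days × Q)/D = (360 × 477) / 36,000 = 4.770 days

4.8 days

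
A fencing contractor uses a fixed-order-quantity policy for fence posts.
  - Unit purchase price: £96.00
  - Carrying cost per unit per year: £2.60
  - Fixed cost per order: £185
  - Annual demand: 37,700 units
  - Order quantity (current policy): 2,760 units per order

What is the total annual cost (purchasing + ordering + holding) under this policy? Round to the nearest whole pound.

Annual ordering cost = (D/Q)·S = (37,700/2,760) × 185 = £2,526.99
Annual holding cost  = (Q/2)·H = (2,760/2) × 2.6 = £3,588.00
Purchase cost = D·C = 37,700 × 96 = £3,619,200.00
Total = £2,526.99 + £3,588.00 + £3,619,200.00 = £3,625,314.99

£3,625,315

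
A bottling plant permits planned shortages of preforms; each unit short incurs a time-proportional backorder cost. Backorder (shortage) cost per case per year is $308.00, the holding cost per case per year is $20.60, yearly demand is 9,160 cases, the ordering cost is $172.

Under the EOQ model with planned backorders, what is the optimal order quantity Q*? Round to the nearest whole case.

404 cases

Q* = √(2DS/H) · √((H + b)/b)
   = √(2 × 9,160 × 172 / 20.6) · √((20.6 + 308) / 308)
   = 391.105 × 1.0329 ≈ 403.97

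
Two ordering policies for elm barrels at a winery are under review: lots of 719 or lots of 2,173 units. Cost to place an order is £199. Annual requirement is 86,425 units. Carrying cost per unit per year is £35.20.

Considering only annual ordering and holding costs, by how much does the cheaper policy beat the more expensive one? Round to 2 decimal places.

TC(Q) = (D/Q)S + (Q/2)H
TC(719) = (86,425/719)×199 + (719/2)×35.2 = £36,574.53
TC(2,173) = (86,425/2,173)×199 + (2,173/2)×35.2 = £46,159.47
Lots of 719 are cheaper by £9,584.94.

£9,584.94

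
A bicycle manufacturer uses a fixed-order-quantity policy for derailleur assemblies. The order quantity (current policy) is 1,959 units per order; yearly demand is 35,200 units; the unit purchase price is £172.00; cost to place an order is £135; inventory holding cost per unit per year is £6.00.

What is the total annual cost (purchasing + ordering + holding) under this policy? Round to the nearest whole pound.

£6,062,703

Ordering: D/Q × S = 35,200/1,959 × £135 = £2,425.73
Holding:  Q/2 × H = 1,959/2 × £6 = £5,877.00
Purchase cost = D·C = 35,200 × 172 = £6,054,400.00
Total = £2,425.73 + £5,877.00 + £6,054,400.00 = £6,062,702.73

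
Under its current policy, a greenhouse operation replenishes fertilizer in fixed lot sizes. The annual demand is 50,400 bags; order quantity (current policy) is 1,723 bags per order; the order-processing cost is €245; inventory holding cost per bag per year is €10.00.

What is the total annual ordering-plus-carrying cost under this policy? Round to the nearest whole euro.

Annual ordering cost = (D/Q)·S = (50,400/1,723) × 245 = €7,166.57
Annual holding cost  = (Q/2)·H = (1,723/2) × 10 = €8,615.00
Total = €7,166.57 + €8,615.00 = €15,781.57

€15,782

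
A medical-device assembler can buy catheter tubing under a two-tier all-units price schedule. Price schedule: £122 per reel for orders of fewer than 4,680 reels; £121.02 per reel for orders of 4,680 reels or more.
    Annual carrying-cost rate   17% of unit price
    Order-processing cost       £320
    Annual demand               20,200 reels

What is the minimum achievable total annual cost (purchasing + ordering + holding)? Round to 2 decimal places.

H₁ = 17%×£122 = £20.7400;  H₂ = 17%×£121.02 = £20.5734
EOQ₁ = √(2×20,200×320/20.7400) = 789.52  (< 4,680, feasible at tier 1)
EOQ₂ = √(2×20,200×320/20.5734) = 792.71  (< 4,680 → use Q = 4,680 at tier-2 price)
TC(tier 1 (EOQ₁), Q≈789.5) = £2,480,774.58
TC(tier 2, Q≈4,680.0) = £2,494,126.95
Minimum at tier 1 (EOQ₁): £2,480,774.58

£2,480,774.58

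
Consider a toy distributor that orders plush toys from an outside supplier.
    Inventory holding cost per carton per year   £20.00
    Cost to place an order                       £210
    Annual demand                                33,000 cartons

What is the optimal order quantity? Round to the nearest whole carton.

Optimal lot size Q* = (2 × 33,000 × £210 / £20)^½ ≈ 832.47

832 cartons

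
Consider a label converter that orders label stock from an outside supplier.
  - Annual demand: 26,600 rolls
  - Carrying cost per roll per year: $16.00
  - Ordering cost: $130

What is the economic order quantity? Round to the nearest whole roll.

657 rolls

2DS/H = 2·26,600·130/16 = 432,250.00
EOQ = √432,250.00 ≈ 657.46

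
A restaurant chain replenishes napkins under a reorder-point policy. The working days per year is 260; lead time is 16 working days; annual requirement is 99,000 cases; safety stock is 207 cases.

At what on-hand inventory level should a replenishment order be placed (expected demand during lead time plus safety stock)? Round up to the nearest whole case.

Daily demand d = 99,000 / 260 = 380.769 cases/day
Demand during lead time = 380.769 × 16 = 6,092.31
Reorder point = 6,092.31 + 207 = 6,299.31 → round up

6,300 cases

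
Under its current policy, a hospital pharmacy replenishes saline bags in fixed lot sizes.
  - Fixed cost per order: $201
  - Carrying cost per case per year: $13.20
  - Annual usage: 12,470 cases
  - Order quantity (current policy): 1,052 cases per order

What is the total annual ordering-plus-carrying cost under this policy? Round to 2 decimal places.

$9,325.78

Ordering: D/Q × S = 12,470/1,052 × $201 = $2,382.58
Holding:  Q/2 × H = 1,052/2 × $13.2 = $6,943.20
Total = $2,382.58 + $6,943.20 = $9,325.78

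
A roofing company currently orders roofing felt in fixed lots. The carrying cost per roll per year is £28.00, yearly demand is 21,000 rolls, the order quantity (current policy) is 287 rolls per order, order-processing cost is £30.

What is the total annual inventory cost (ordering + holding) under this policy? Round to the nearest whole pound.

£6,213

Annual ordering cost = (D/Q)·S = (21,000/287) × 30 = £2,195.12
Annual holding cost  = (Q/2)·H = (287/2) × 28 = £4,018.00
Total = £2,195.12 + £4,018.00 = £6,213.12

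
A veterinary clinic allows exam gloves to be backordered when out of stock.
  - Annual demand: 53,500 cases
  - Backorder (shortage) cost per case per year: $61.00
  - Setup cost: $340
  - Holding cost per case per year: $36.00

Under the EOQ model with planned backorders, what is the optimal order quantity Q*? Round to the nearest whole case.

Q* = √(2DS/H) · √((H + b)/b)
   = √(2 × 53,500 × 340 / 36) · √((36 + 61) / 61)
   = 1,005.264 × 1.2610 ≈ 1,267.65

1,268 cases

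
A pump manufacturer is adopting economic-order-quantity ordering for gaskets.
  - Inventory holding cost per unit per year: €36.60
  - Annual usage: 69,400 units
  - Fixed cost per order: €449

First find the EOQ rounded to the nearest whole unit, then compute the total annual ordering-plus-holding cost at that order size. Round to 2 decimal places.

2DS/H = 2·69,400·449/36.6 = 1,702,765.03
EOQ = √1,702,765.03 ≈ 1,304.90 → Q = 1,305 units
Ordering: D/Q × S = 69,400/1,305 × €449 = €23,877.85
Holding:  Q/2 × H = 1,305/2 × €36.6 = €23,881.50
Total = €23,877.85 + €23,881.50 = €47,759.35

€47,759.35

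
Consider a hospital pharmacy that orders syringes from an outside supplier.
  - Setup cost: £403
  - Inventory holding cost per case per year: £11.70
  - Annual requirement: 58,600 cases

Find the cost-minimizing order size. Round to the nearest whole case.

2,009 cases

2DS/H = 2·58,600·403/11.7 = 4,036,888.89
EOQ = √4,036,888.89 ≈ 2,009.20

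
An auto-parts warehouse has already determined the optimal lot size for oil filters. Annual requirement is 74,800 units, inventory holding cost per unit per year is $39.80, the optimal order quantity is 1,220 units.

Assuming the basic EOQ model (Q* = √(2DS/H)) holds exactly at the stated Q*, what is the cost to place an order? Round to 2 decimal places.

EOQ relation: Q² = 2DS/H, so rearrange for the unknown.
S = Q²H / (2D) = 1,220² × 39.8 / (2 × 74,800) = 395.9781

$395.98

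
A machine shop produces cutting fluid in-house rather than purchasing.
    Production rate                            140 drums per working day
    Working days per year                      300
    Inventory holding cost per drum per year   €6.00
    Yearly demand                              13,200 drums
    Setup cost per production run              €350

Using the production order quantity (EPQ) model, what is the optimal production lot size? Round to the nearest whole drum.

Daily demand d = 13,200/300 = 44.000; p = 140; 1 − d/p = 0.68571
EPQ = √(2DS / (H(1 − d/p)))
    = √(2 × 13,200 × 350 / (6 × 0.68571)) ≈ 1,498.61

1,499 drums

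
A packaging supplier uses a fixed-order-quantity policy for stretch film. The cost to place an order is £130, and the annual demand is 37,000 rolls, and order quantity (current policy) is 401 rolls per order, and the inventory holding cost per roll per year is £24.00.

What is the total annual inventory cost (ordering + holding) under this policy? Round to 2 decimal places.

Ordering: D/Q × S = 37,000/401 × £130 = £11,995.01
Holding:  Q/2 × H = 401/2 × £24 = £4,812.00
Total = £11,995.01 + £4,812.00 = £16,807.01

£16,807.01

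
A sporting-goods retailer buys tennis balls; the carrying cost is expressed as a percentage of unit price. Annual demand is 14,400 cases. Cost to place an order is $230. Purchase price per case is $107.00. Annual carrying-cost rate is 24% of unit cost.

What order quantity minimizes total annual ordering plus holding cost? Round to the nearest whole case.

Carrying cost H = $107 × 24% = $25.6800/case/yr
2DS/H = 2·14,400·230/25.68 = 257,943.93
EOQ = √257,943.93 ≈ 507.88

508 cases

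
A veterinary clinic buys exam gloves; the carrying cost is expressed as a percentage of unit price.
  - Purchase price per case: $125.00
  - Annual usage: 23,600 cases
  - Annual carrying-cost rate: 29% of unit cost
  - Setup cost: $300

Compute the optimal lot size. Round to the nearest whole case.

H = i·C = 0.29 × $125 = $36.2500 per case-year
Optimal lot size Q* = (2 × 23,600 × $300 / $36.25)^½ ≈ 625.00

625 cases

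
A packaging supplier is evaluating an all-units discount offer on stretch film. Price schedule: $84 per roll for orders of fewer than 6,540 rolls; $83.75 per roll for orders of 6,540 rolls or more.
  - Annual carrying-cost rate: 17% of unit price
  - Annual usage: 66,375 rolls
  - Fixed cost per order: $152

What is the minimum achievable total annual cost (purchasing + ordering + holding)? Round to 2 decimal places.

$5,592,474.74

H₁ = 17%×$84 = $14.2800;  H₂ = 17%×$83.75 = $14.2375
EOQ₁ = √(2×66,375×152/14.2800) = 1,188.71  (< 6,540, feasible at tier 1)
EOQ₂ = √(2×66,375×152/14.2375) = 1,190.48  (< 6,540 → use Q = 6,540 at tier-2 price)
TC(tier 1 (EOQ₁), Q≈1,188.7) = $5,592,474.74
TC(tier 2, Q≈6,540.0) = $5,607,005.54
Minimum at tier 1 (EOQ₁): $5,592,474.74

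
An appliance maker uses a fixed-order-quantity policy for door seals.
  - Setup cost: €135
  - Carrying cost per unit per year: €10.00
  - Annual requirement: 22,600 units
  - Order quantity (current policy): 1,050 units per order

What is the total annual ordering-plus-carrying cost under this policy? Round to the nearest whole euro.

€8,156

Ordering: D/Q × S = 22,600/1,050 × €135 = €2,905.71
Holding:  Q/2 × H = 1,050/2 × €10 = €5,250.00
Total = €2,905.71 + €5,250.00 = €8,155.71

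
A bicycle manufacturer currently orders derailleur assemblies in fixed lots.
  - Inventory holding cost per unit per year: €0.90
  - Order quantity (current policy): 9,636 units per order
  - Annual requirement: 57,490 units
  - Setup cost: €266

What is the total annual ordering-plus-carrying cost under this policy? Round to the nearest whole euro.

Annual ordering cost = (D/Q)·S = (57,490/9,636) × 266 = €1,587.00
Annual holding cost  = (Q/2)·H = (9,636/2) × 0.9 = €4,336.20
Total = €1,587.00 + €4,336.20 = €5,923.20

€5,923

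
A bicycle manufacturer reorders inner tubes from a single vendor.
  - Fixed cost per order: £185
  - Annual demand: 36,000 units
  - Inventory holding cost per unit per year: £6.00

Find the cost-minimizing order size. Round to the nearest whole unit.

2DS/H = 2·36,000·185/6 = 2,220,000.00
EOQ = √2,220,000.00 ≈ 1,489.97

1,490 units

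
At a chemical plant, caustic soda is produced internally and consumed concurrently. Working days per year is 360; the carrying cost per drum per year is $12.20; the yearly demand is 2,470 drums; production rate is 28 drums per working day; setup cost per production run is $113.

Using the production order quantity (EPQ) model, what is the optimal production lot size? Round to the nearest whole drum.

246 drums

Daily demand d = 2,470/360 = 6.861; p = 28; 1 − d/p = 0.75496
EPQ = √(2DS / (H(1 − d/p)))
    = √(2 × 2,470 × 113 / (12.2 × 0.75496)) ≈ 246.18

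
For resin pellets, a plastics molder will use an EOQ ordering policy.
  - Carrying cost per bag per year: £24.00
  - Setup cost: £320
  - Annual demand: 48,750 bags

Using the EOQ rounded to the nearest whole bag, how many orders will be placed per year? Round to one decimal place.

42.8 orders per year

Optimal lot size Q* = (2 × 48,750 × £320 / £24)^½ ≈ 1,140.18 → Q = 1,140
Orders per year = D/Q = 48,750 / 1,140 = 42.763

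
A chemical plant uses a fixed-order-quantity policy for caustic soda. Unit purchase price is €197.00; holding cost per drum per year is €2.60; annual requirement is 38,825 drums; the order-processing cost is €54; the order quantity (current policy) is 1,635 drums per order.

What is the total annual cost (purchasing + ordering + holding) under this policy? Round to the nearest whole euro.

Ordering: D/Q × S = 38,825/1,635 × €54 = €1,282.29
Holding:  Q/2 × H = 1,635/2 × €2.6 = €2,125.50
Purchase cost = D·C = 38,825 × 197 = €7,648,525.00
Total = €1,282.29 + €2,125.50 + €7,648,525.00 = €7,651,932.79

€7,651,933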